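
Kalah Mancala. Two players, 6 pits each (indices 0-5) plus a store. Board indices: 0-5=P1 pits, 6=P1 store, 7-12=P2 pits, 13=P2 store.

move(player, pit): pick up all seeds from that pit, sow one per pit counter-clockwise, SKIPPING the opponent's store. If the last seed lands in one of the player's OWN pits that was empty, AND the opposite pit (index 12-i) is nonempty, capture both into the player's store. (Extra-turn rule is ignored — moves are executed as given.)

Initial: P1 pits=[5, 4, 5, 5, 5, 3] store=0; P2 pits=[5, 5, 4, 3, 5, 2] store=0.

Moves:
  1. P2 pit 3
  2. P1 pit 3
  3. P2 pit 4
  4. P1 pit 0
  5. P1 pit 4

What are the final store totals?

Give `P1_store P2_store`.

Move 1: P2 pit3 -> P1=[5,4,5,5,5,3](0) P2=[5,5,4,0,6,3](1)
Move 2: P1 pit3 -> P1=[5,4,5,0,6,4](1) P2=[6,6,4,0,6,3](1)
Move 3: P2 pit4 -> P1=[6,5,6,1,6,4](1) P2=[6,6,4,0,0,4](2)
Move 4: P1 pit0 -> P1=[0,6,7,2,7,5](2) P2=[6,6,4,0,0,4](2)
Move 5: P1 pit4 -> P1=[0,6,7,2,0,6](3) P2=[7,7,5,1,1,4](2)

Answer: 3 2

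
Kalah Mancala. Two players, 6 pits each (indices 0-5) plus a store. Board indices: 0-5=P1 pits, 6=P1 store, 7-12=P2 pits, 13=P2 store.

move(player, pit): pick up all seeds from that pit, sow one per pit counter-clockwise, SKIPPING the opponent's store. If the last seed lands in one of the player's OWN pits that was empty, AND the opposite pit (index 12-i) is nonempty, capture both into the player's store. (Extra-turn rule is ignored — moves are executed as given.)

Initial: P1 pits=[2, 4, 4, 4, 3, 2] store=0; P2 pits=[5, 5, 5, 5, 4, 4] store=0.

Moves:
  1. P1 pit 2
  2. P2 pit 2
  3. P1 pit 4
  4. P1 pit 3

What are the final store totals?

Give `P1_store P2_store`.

Answer: 3 1

Derivation:
Move 1: P1 pit2 -> P1=[2,4,0,5,4,3](1) P2=[5,5,5,5,4,4](0)
Move 2: P2 pit2 -> P1=[3,4,0,5,4,3](1) P2=[5,5,0,6,5,5](1)
Move 3: P1 pit4 -> P1=[3,4,0,5,0,4](2) P2=[6,6,0,6,5,5](1)
Move 4: P1 pit3 -> P1=[3,4,0,0,1,5](3) P2=[7,7,0,6,5,5](1)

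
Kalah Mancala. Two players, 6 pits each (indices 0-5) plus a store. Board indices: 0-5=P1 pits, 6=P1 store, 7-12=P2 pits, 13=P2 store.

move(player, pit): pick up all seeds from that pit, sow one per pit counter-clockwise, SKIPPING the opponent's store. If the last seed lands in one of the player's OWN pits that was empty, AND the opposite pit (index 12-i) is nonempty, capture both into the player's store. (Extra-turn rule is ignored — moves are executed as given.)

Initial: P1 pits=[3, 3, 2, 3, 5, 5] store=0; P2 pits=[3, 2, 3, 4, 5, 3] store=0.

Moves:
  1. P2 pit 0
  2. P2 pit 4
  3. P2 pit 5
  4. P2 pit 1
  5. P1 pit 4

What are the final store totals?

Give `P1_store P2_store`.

Answer: 1 8

Derivation:
Move 1: P2 pit0 -> P1=[3,3,2,3,5,5](0) P2=[0,3,4,5,5,3](0)
Move 2: P2 pit4 -> P1=[4,4,3,3,5,5](0) P2=[0,3,4,5,0,4](1)
Move 3: P2 pit5 -> P1=[5,5,4,3,5,5](0) P2=[0,3,4,5,0,0](2)
Move 4: P2 pit1 -> P1=[5,0,4,3,5,5](0) P2=[0,0,5,6,0,0](8)
Move 5: P1 pit4 -> P1=[5,0,4,3,0,6](1) P2=[1,1,6,6,0,0](8)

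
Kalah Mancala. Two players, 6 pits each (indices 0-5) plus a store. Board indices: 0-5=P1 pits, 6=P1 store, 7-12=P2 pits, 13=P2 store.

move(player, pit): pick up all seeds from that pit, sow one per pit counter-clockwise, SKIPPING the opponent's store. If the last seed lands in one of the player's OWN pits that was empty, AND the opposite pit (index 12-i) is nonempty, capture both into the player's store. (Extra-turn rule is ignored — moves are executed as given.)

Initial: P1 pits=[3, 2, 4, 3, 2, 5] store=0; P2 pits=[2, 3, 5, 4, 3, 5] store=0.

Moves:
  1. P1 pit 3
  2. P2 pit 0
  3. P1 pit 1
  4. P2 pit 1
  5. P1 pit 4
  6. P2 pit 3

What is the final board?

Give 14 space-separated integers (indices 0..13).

Move 1: P1 pit3 -> P1=[3,2,4,0,3,6](1) P2=[2,3,5,4,3,5](0)
Move 2: P2 pit0 -> P1=[3,2,4,0,3,6](1) P2=[0,4,6,4,3,5](0)
Move 3: P1 pit1 -> P1=[3,0,5,0,3,6](8) P2=[0,4,0,4,3,5](0)
Move 4: P2 pit1 -> P1=[3,0,5,0,3,6](8) P2=[0,0,1,5,4,6](0)
Move 5: P1 pit4 -> P1=[3,0,5,0,0,7](9) P2=[1,0,1,5,4,6](0)
Move 6: P2 pit3 -> P1=[4,1,5,0,0,7](9) P2=[1,0,1,0,5,7](1)

Answer: 4 1 5 0 0 7 9 1 0 1 0 5 7 1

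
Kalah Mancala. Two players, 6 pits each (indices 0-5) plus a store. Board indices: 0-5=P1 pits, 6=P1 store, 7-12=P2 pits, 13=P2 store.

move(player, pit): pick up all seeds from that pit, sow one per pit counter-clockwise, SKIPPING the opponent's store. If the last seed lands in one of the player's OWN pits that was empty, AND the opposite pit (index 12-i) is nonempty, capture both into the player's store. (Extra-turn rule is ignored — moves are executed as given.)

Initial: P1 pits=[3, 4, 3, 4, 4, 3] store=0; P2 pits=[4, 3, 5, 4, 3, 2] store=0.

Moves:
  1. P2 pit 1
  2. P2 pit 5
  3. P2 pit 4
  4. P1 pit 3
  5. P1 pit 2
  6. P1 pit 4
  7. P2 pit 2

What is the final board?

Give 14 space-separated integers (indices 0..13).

Move 1: P2 pit1 -> P1=[3,4,3,4,4,3](0) P2=[4,0,6,5,4,2](0)
Move 2: P2 pit5 -> P1=[4,4,3,4,4,3](0) P2=[4,0,6,5,4,0](1)
Move 3: P2 pit4 -> P1=[5,5,3,4,4,3](0) P2=[4,0,6,5,0,1](2)
Move 4: P1 pit3 -> P1=[5,5,3,0,5,4](1) P2=[5,0,6,5,0,1](2)
Move 5: P1 pit2 -> P1=[5,5,0,1,6,5](1) P2=[5,0,6,5,0,1](2)
Move 6: P1 pit4 -> P1=[5,5,0,1,0,6](2) P2=[6,1,7,6,0,1](2)
Move 7: P2 pit2 -> P1=[6,6,1,1,0,6](2) P2=[6,1,0,7,1,2](3)

Answer: 6 6 1 1 0 6 2 6 1 0 7 1 2 3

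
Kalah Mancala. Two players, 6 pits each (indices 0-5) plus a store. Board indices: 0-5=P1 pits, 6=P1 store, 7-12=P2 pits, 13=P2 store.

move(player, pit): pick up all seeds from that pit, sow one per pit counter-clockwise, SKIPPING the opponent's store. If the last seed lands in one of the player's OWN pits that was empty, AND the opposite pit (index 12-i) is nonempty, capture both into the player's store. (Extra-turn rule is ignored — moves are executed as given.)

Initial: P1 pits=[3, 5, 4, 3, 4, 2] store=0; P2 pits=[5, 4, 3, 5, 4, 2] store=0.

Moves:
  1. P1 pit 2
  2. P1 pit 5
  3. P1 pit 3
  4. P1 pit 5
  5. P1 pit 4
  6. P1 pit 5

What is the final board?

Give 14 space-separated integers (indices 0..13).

Move 1: P1 pit2 -> P1=[3,5,0,4,5,3](1) P2=[5,4,3,5,4,2](0)
Move 2: P1 pit5 -> P1=[3,5,0,4,5,0](2) P2=[6,5,3,5,4,2](0)
Move 3: P1 pit3 -> P1=[3,5,0,0,6,1](3) P2=[7,5,3,5,4,2](0)
Move 4: P1 pit5 -> P1=[3,5,0,0,6,0](4) P2=[7,5,3,5,4,2](0)
Move 5: P1 pit4 -> P1=[3,5,0,0,0,1](5) P2=[8,6,4,6,4,2](0)
Move 6: P1 pit5 -> P1=[3,5,0,0,0,0](6) P2=[8,6,4,6,4,2](0)

Answer: 3 5 0 0 0 0 6 8 6 4 6 4 2 0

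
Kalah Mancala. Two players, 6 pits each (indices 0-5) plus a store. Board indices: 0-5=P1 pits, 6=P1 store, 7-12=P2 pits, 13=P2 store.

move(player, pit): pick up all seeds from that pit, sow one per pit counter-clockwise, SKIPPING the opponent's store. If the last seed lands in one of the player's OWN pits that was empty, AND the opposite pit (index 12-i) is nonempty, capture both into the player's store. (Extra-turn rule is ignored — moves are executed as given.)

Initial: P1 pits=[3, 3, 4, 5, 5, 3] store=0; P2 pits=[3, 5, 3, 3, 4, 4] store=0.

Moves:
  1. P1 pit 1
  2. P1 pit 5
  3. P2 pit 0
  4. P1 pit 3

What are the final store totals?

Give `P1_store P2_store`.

Move 1: P1 pit1 -> P1=[3,0,5,6,6,3](0) P2=[3,5,3,3,4,4](0)
Move 2: P1 pit5 -> P1=[3,0,5,6,6,0](1) P2=[4,6,3,3,4,4](0)
Move 3: P2 pit0 -> P1=[3,0,5,6,6,0](1) P2=[0,7,4,4,5,4](0)
Move 4: P1 pit3 -> P1=[3,0,5,0,7,1](2) P2=[1,8,5,4,5,4](0)

Answer: 2 0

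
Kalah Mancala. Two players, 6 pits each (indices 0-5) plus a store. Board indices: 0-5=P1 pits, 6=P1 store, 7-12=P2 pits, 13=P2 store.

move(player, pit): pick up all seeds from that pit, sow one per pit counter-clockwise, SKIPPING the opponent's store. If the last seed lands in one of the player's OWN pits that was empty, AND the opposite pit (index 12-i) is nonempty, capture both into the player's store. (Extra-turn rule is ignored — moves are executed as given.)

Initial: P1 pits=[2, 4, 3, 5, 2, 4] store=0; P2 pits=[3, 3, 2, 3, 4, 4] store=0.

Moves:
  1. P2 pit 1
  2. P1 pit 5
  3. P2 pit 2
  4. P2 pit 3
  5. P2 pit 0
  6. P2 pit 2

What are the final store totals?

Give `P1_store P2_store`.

Move 1: P2 pit1 -> P1=[2,4,3,5,2,4](0) P2=[3,0,3,4,5,4](0)
Move 2: P1 pit5 -> P1=[2,4,3,5,2,0](1) P2=[4,1,4,4,5,4](0)
Move 3: P2 pit2 -> P1=[2,4,3,5,2,0](1) P2=[4,1,0,5,6,5](1)
Move 4: P2 pit3 -> P1=[3,5,3,5,2,0](1) P2=[4,1,0,0,7,6](2)
Move 5: P2 pit0 -> P1=[3,5,3,5,2,0](1) P2=[0,2,1,1,8,6](2)
Move 6: P2 pit2 -> P1=[3,5,3,5,2,0](1) P2=[0,2,0,2,8,6](2)

Answer: 1 2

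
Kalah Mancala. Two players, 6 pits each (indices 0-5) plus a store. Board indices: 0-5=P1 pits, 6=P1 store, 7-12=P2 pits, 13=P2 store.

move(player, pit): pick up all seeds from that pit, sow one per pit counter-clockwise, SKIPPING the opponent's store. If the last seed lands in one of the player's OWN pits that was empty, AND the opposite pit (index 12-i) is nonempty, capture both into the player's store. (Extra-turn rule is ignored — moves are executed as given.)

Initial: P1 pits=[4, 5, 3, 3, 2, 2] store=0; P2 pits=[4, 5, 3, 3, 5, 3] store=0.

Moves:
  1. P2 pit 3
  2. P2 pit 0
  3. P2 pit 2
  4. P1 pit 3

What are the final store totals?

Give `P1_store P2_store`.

Answer: 1 2

Derivation:
Move 1: P2 pit3 -> P1=[4,5,3,3,2,2](0) P2=[4,5,3,0,6,4](1)
Move 2: P2 pit0 -> P1=[4,5,3,3,2,2](0) P2=[0,6,4,1,7,4](1)
Move 3: P2 pit2 -> P1=[4,5,3,3,2,2](0) P2=[0,6,0,2,8,5](2)
Move 4: P1 pit3 -> P1=[4,5,3,0,3,3](1) P2=[0,6,0,2,8,5](2)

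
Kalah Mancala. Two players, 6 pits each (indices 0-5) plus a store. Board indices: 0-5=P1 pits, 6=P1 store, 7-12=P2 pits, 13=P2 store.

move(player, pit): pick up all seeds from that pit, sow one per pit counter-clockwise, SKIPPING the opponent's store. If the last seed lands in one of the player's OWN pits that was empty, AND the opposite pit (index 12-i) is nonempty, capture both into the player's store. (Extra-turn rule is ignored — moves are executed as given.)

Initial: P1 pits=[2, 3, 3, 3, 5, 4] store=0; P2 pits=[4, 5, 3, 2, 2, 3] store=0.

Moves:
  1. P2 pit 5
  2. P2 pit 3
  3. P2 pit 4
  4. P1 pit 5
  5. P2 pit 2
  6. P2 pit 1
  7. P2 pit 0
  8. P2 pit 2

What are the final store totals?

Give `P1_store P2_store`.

Answer: 1 8

Derivation:
Move 1: P2 pit5 -> P1=[3,4,3,3,5,4](0) P2=[4,5,3,2,2,0](1)
Move 2: P2 pit3 -> P1=[0,4,3,3,5,4](0) P2=[4,5,3,0,3,0](5)
Move 3: P2 pit4 -> P1=[1,4,3,3,5,4](0) P2=[4,5,3,0,0,1](6)
Move 4: P1 pit5 -> P1=[1,4,3,3,5,0](1) P2=[5,6,4,0,0,1](6)
Move 5: P2 pit2 -> P1=[1,4,3,3,5,0](1) P2=[5,6,0,1,1,2](7)
Move 6: P2 pit1 -> P1=[2,4,3,3,5,0](1) P2=[5,0,1,2,2,3](8)
Move 7: P2 pit0 -> P1=[2,4,3,3,5,0](1) P2=[0,1,2,3,3,4](8)
Move 8: P2 pit2 -> P1=[2,4,3,3,5,0](1) P2=[0,1,0,4,4,4](8)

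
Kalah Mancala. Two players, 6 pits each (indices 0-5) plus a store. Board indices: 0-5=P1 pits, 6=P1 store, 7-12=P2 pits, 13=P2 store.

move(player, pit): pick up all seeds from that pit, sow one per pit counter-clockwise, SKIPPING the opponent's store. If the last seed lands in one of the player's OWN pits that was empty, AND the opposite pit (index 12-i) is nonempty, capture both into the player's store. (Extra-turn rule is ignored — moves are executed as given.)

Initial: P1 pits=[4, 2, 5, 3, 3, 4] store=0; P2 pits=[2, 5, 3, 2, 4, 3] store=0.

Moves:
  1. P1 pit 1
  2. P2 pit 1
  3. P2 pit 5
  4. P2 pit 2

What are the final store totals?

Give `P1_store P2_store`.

Move 1: P1 pit1 -> P1=[4,0,6,4,3,4](0) P2=[2,5,3,2,4,3](0)
Move 2: P2 pit1 -> P1=[4,0,6,4,3,4](0) P2=[2,0,4,3,5,4](1)
Move 3: P2 pit5 -> P1=[5,1,7,4,3,4](0) P2=[2,0,4,3,5,0](2)
Move 4: P2 pit2 -> P1=[5,1,7,4,3,4](0) P2=[2,0,0,4,6,1](3)

Answer: 0 3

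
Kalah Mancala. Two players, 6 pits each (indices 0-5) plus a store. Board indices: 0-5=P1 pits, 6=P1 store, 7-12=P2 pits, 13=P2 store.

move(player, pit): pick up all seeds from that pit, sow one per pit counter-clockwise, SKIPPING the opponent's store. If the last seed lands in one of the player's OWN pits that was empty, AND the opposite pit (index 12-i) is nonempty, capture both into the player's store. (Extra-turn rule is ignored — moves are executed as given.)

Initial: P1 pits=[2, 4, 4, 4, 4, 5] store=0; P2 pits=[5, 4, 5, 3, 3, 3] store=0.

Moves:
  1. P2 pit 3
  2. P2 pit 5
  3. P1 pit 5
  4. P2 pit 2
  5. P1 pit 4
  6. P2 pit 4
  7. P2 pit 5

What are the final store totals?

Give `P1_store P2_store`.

Move 1: P2 pit3 -> P1=[2,4,4,4,4,5](0) P2=[5,4,5,0,4,4](1)
Move 2: P2 pit5 -> P1=[3,5,5,4,4,5](0) P2=[5,4,5,0,4,0](2)
Move 3: P1 pit5 -> P1=[3,5,5,4,4,0](1) P2=[6,5,6,1,4,0](2)
Move 4: P2 pit2 -> P1=[4,6,5,4,4,0](1) P2=[6,5,0,2,5,1](3)
Move 5: P1 pit4 -> P1=[4,6,5,4,0,1](2) P2=[7,6,0,2,5,1](3)
Move 6: P2 pit4 -> P1=[5,7,6,4,0,1](2) P2=[7,6,0,2,0,2](4)
Move 7: P2 pit5 -> P1=[6,7,6,4,0,1](2) P2=[7,6,0,2,0,0](5)

Answer: 2 5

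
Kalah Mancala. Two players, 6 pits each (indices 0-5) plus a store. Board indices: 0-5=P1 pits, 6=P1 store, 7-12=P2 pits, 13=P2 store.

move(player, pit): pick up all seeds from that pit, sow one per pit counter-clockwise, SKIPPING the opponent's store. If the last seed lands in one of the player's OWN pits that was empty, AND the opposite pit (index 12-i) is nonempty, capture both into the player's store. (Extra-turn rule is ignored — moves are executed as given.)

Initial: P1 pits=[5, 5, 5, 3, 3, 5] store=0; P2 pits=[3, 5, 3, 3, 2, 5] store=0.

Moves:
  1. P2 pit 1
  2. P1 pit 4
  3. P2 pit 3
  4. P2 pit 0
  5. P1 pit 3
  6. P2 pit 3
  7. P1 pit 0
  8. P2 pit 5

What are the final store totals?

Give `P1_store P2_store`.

Answer: 3 3

Derivation:
Move 1: P2 pit1 -> P1=[5,5,5,3,3,5](0) P2=[3,0,4,4,3,6](1)
Move 2: P1 pit4 -> P1=[5,5,5,3,0,6](1) P2=[4,0,4,4,3,6](1)
Move 3: P2 pit3 -> P1=[6,5,5,3,0,6](1) P2=[4,0,4,0,4,7](2)
Move 4: P2 pit0 -> P1=[6,5,5,3,0,6](1) P2=[0,1,5,1,5,7](2)
Move 5: P1 pit3 -> P1=[6,5,5,0,1,7](2) P2=[0,1,5,1,5,7](2)
Move 6: P2 pit3 -> P1=[6,5,5,0,1,7](2) P2=[0,1,5,0,6,7](2)
Move 7: P1 pit0 -> P1=[0,6,6,1,2,8](3) P2=[0,1,5,0,6,7](2)
Move 8: P2 pit5 -> P1=[1,7,7,2,3,9](3) P2=[0,1,5,0,6,0](3)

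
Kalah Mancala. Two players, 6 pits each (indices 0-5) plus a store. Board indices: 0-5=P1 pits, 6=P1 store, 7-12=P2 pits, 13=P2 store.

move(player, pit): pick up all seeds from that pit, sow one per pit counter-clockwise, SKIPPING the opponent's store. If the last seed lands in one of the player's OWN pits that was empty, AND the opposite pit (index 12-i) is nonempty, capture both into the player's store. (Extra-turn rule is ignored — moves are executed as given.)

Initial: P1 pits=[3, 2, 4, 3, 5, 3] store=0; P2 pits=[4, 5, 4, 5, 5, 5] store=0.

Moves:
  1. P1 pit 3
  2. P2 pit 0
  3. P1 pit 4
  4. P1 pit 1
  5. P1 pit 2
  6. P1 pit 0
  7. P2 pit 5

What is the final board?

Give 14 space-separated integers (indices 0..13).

Move 1: P1 pit3 -> P1=[3,2,4,0,6,4](1) P2=[4,5,4,5,5,5](0)
Move 2: P2 pit0 -> P1=[3,2,4,0,6,4](1) P2=[0,6,5,6,6,5](0)
Move 3: P1 pit4 -> P1=[3,2,4,0,0,5](2) P2=[1,7,6,7,6,5](0)
Move 4: P1 pit1 -> P1=[3,0,5,0,0,5](9) P2=[1,7,0,7,6,5](0)
Move 5: P1 pit2 -> P1=[3,0,0,1,1,6](10) P2=[2,7,0,7,6,5](0)
Move 6: P1 pit0 -> P1=[0,1,1,2,1,6](10) P2=[2,7,0,7,6,5](0)
Move 7: P2 pit5 -> P1=[1,2,2,3,1,6](10) P2=[2,7,0,7,6,0](1)

Answer: 1 2 2 3 1 6 10 2 7 0 7 6 0 1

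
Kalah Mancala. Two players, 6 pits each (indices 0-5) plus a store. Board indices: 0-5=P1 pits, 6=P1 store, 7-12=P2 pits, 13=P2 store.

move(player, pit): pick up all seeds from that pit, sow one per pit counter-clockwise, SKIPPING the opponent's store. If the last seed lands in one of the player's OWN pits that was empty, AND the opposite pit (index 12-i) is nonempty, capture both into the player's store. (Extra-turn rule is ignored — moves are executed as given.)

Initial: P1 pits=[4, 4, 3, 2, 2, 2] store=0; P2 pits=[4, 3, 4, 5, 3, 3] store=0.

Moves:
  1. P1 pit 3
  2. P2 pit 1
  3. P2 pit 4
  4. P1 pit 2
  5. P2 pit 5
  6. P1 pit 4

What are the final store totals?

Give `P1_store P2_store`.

Move 1: P1 pit3 -> P1=[4,4,3,0,3,3](0) P2=[4,3,4,5,3,3](0)
Move 2: P2 pit1 -> P1=[4,4,3,0,3,3](0) P2=[4,0,5,6,4,3](0)
Move 3: P2 pit4 -> P1=[5,5,3,0,3,3](0) P2=[4,0,5,6,0,4](1)
Move 4: P1 pit2 -> P1=[5,5,0,1,4,4](0) P2=[4,0,5,6,0,4](1)
Move 5: P2 pit5 -> P1=[6,6,1,1,4,4](0) P2=[4,0,5,6,0,0](2)
Move 6: P1 pit4 -> P1=[6,6,1,1,0,5](1) P2=[5,1,5,6,0,0](2)

Answer: 1 2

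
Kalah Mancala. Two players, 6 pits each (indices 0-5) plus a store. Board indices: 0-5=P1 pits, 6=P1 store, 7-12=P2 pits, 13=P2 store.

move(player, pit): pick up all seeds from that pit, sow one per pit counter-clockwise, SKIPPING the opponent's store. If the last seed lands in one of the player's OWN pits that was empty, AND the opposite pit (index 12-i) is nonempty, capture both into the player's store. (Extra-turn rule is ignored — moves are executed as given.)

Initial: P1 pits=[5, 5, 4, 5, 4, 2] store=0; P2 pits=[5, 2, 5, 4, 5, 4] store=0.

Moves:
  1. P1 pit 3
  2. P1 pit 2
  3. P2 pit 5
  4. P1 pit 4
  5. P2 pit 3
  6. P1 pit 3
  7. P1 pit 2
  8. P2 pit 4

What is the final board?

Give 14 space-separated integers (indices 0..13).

Move 1: P1 pit3 -> P1=[5,5,4,0,5,3](1) P2=[6,3,5,4,5,4](0)
Move 2: P1 pit2 -> P1=[5,5,0,1,6,4](2) P2=[6,3,5,4,5,4](0)
Move 3: P2 pit5 -> P1=[6,6,1,1,6,4](2) P2=[6,3,5,4,5,0](1)
Move 4: P1 pit4 -> P1=[6,6,1,1,0,5](3) P2=[7,4,6,5,5,0](1)
Move 5: P2 pit3 -> P1=[7,7,1,1,0,5](3) P2=[7,4,6,0,6,1](2)
Move 6: P1 pit3 -> P1=[7,7,1,0,0,5](8) P2=[7,0,6,0,6,1](2)
Move 7: P1 pit2 -> P1=[7,7,0,0,0,5](15) P2=[7,0,0,0,6,1](2)
Move 8: P2 pit4 -> P1=[8,8,1,1,0,5](15) P2=[7,0,0,0,0,2](3)

Answer: 8 8 1 1 0 5 15 7 0 0 0 0 2 3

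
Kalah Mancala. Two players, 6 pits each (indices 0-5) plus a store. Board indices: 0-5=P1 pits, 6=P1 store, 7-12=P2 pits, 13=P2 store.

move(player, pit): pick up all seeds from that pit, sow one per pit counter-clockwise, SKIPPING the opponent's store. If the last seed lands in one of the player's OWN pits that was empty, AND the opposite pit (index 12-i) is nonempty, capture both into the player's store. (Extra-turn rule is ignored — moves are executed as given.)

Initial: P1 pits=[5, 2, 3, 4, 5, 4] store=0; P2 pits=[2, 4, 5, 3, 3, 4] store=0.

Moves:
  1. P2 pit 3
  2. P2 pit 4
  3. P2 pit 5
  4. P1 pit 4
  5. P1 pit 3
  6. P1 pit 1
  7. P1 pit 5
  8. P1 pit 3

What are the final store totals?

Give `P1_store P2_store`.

Answer: 3 3

Derivation:
Move 1: P2 pit3 -> P1=[5,2,3,4,5,4](0) P2=[2,4,5,0,4,5](1)
Move 2: P2 pit4 -> P1=[6,3,3,4,5,4](0) P2=[2,4,5,0,0,6](2)
Move 3: P2 pit5 -> P1=[7,4,4,5,6,4](0) P2=[2,4,5,0,0,0](3)
Move 4: P1 pit4 -> P1=[7,4,4,5,0,5](1) P2=[3,5,6,1,0,0](3)
Move 5: P1 pit3 -> P1=[7,4,4,0,1,6](2) P2=[4,6,6,1,0,0](3)
Move 6: P1 pit1 -> P1=[7,0,5,1,2,7](2) P2=[4,6,6,1,0,0](3)
Move 7: P1 pit5 -> P1=[7,0,5,1,2,0](3) P2=[5,7,7,2,1,1](3)
Move 8: P1 pit3 -> P1=[7,0,5,0,3,0](3) P2=[5,7,7,2,1,1](3)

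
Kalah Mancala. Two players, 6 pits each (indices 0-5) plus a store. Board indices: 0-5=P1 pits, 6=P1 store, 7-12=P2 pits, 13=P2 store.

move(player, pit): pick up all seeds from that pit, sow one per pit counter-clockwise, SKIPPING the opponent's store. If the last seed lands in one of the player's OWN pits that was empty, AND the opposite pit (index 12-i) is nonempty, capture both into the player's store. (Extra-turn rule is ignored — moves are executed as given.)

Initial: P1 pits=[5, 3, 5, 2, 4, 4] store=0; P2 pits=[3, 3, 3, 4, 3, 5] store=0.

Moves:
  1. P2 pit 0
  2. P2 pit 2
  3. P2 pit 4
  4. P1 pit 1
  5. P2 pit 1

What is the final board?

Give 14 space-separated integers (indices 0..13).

Answer: 6 0 6 3 5 5 0 0 0 1 7 1 8 2

Derivation:
Move 1: P2 pit0 -> P1=[5,3,5,2,4,4](0) P2=[0,4,4,5,3,5](0)
Move 2: P2 pit2 -> P1=[5,3,5,2,4,4](0) P2=[0,4,0,6,4,6](1)
Move 3: P2 pit4 -> P1=[6,4,5,2,4,4](0) P2=[0,4,0,6,0,7](2)
Move 4: P1 pit1 -> P1=[6,0,6,3,5,5](0) P2=[0,4,0,6,0,7](2)
Move 5: P2 pit1 -> P1=[6,0,6,3,5,5](0) P2=[0,0,1,7,1,8](2)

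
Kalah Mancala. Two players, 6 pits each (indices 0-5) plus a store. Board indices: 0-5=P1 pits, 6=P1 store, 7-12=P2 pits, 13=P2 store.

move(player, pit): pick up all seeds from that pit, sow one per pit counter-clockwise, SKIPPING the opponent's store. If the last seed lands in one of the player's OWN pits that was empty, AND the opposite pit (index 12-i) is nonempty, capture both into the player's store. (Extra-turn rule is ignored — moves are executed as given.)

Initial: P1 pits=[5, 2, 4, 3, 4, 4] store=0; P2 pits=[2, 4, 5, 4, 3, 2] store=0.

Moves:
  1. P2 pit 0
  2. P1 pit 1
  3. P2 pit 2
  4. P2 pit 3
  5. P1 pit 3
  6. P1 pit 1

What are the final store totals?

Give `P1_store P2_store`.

Answer: 1 2

Derivation:
Move 1: P2 pit0 -> P1=[5,2,4,3,4,4](0) P2=[0,5,6,4,3,2](0)
Move 2: P1 pit1 -> P1=[5,0,5,4,4,4](0) P2=[0,5,6,4,3,2](0)
Move 3: P2 pit2 -> P1=[6,1,5,4,4,4](0) P2=[0,5,0,5,4,3](1)
Move 4: P2 pit3 -> P1=[7,2,5,4,4,4](0) P2=[0,5,0,0,5,4](2)
Move 5: P1 pit3 -> P1=[7,2,5,0,5,5](1) P2=[1,5,0,0,5,4](2)
Move 6: P1 pit1 -> P1=[7,0,6,1,5,5](1) P2=[1,5,0,0,5,4](2)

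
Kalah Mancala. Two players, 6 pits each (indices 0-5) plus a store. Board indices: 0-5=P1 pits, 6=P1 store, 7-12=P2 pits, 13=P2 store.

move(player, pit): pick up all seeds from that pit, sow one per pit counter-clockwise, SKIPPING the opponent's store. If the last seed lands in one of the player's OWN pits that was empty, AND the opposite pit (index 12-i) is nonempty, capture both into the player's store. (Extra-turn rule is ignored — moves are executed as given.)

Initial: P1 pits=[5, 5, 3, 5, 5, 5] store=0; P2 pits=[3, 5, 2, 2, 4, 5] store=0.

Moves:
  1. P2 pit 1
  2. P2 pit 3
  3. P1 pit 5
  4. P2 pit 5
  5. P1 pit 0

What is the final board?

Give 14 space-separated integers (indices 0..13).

Move 1: P2 pit1 -> P1=[5,5,3,5,5,5](0) P2=[3,0,3,3,5,6](1)
Move 2: P2 pit3 -> P1=[5,5,3,5,5,5](0) P2=[3,0,3,0,6,7](2)
Move 3: P1 pit5 -> P1=[5,5,3,5,5,0](1) P2=[4,1,4,1,6,7](2)
Move 4: P2 pit5 -> P1=[6,6,4,6,6,1](1) P2=[4,1,4,1,6,0](3)
Move 5: P1 pit0 -> P1=[0,7,5,7,7,2](2) P2=[4,1,4,1,6,0](3)

Answer: 0 7 5 7 7 2 2 4 1 4 1 6 0 3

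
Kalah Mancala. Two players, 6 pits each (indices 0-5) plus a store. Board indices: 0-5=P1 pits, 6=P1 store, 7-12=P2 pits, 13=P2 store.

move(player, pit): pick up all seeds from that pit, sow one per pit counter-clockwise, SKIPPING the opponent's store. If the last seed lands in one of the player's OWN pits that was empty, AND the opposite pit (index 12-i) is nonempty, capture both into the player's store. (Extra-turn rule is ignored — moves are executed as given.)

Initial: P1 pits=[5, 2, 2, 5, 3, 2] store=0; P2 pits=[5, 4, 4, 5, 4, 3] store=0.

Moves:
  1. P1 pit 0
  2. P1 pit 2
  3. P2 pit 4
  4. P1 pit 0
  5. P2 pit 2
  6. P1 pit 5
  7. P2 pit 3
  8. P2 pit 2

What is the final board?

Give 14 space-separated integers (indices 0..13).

Answer: 1 6 0 7 5 0 1 6 5 0 0 2 6 5

Derivation:
Move 1: P1 pit0 -> P1=[0,3,3,6,4,3](0) P2=[5,4,4,5,4,3](0)
Move 2: P1 pit2 -> P1=[0,3,0,7,5,4](0) P2=[5,4,4,5,4,3](0)
Move 3: P2 pit4 -> P1=[1,4,0,7,5,4](0) P2=[5,4,4,5,0,4](1)
Move 4: P1 pit0 -> P1=[0,5,0,7,5,4](0) P2=[5,4,4,5,0,4](1)
Move 5: P2 pit2 -> P1=[0,5,0,7,5,4](0) P2=[5,4,0,6,1,5](2)
Move 6: P1 pit5 -> P1=[0,5,0,7,5,0](1) P2=[6,5,1,6,1,5](2)
Move 7: P2 pit3 -> P1=[1,6,1,7,5,0](1) P2=[6,5,1,0,2,6](3)
Move 8: P2 pit2 -> P1=[1,6,0,7,5,0](1) P2=[6,5,0,0,2,6](5)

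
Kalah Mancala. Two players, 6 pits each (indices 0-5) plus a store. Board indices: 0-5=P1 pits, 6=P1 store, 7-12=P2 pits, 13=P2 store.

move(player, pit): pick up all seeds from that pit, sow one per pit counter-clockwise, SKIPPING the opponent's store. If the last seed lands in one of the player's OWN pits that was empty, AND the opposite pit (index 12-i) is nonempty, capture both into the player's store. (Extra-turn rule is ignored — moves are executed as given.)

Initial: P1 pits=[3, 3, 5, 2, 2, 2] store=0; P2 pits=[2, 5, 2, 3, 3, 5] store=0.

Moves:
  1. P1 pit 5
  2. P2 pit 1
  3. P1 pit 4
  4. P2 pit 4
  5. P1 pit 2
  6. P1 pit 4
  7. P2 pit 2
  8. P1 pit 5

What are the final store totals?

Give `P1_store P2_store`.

Answer: 4 2

Derivation:
Move 1: P1 pit5 -> P1=[3,3,5,2,2,0](1) P2=[3,5,2,3,3,5](0)
Move 2: P2 pit1 -> P1=[3,3,5,2,2,0](1) P2=[3,0,3,4,4,6](1)
Move 3: P1 pit4 -> P1=[3,3,5,2,0,1](2) P2=[3,0,3,4,4,6](1)
Move 4: P2 pit4 -> P1=[4,4,5,2,0,1](2) P2=[3,0,3,4,0,7](2)
Move 5: P1 pit2 -> P1=[4,4,0,3,1,2](3) P2=[4,0,3,4,0,7](2)
Move 6: P1 pit4 -> P1=[4,4,0,3,0,3](3) P2=[4,0,3,4,0,7](2)
Move 7: P2 pit2 -> P1=[4,4,0,3,0,3](3) P2=[4,0,0,5,1,8](2)
Move 8: P1 pit5 -> P1=[4,4,0,3,0,0](4) P2=[5,1,0,5,1,8](2)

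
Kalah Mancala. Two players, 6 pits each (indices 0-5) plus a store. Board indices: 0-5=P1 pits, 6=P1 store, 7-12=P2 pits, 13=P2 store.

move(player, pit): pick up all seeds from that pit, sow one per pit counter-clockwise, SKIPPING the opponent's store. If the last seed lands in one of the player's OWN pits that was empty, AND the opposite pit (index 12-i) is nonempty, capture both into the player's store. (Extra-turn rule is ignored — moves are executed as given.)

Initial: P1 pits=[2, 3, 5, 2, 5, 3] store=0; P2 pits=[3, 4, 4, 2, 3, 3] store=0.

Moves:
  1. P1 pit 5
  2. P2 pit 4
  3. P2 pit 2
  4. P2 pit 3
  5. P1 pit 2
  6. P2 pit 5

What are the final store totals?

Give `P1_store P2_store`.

Answer: 2 4

Derivation:
Move 1: P1 pit5 -> P1=[2,3,5,2,5,0](1) P2=[4,5,4,2,3,3](0)
Move 2: P2 pit4 -> P1=[3,3,5,2,5,0](1) P2=[4,5,4,2,0,4](1)
Move 3: P2 pit2 -> P1=[3,3,5,2,5,0](1) P2=[4,5,0,3,1,5](2)
Move 4: P2 pit3 -> P1=[3,3,5,2,5,0](1) P2=[4,5,0,0,2,6](3)
Move 5: P1 pit2 -> P1=[3,3,0,3,6,1](2) P2=[5,5,0,0,2,6](3)
Move 6: P2 pit5 -> P1=[4,4,1,4,7,1](2) P2=[5,5,0,0,2,0](4)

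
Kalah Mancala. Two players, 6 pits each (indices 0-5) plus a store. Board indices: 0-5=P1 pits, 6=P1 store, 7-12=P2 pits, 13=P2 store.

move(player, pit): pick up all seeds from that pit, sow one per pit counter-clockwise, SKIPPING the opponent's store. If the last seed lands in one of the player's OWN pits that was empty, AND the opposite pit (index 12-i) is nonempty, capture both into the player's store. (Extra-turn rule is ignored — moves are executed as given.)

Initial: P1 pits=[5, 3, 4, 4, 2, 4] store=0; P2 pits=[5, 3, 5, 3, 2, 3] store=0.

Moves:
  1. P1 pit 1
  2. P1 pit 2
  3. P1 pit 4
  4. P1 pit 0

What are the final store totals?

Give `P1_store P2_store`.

Move 1: P1 pit1 -> P1=[5,0,5,5,3,4](0) P2=[5,3,5,3,2,3](0)
Move 2: P1 pit2 -> P1=[5,0,0,6,4,5](1) P2=[6,3,5,3,2,3](0)
Move 3: P1 pit4 -> P1=[5,0,0,6,0,6](2) P2=[7,4,5,3,2,3](0)
Move 4: P1 pit0 -> P1=[0,1,1,7,1,7](2) P2=[7,4,5,3,2,3](0)

Answer: 2 0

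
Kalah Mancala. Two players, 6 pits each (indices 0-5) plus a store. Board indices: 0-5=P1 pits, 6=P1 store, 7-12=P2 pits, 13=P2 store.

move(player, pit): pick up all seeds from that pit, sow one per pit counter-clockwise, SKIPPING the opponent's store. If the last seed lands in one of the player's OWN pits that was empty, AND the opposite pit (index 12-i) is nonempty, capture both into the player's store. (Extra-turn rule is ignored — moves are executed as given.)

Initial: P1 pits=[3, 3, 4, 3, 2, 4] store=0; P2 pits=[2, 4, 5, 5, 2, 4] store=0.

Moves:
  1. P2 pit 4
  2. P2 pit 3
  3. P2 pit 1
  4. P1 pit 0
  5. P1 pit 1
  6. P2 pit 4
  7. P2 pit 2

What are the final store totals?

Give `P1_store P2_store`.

Move 1: P2 pit4 -> P1=[3,3,4,3,2,4](0) P2=[2,4,5,5,0,5](1)
Move 2: P2 pit3 -> P1=[4,4,4,3,2,4](0) P2=[2,4,5,0,1,6](2)
Move 3: P2 pit1 -> P1=[4,4,4,3,2,4](0) P2=[2,0,6,1,2,7](2)
Move 4: P1 pit0 -> P1=[0,5,5,4,3,4](0) P2=[2,0,6,1,2,7](2)
Move 5: P1 pit1 -> P1=[0,0,6,5,4,5](1) P2=[2,0,6,1,2,7](2)
Move 6: P2 pit4 -> P1=[0,0,6,5,4,5](1) P2=[2,0,6,1,0,8](3)
Move 7: P2 pit2 -> P1=[1,1,6,5,4,5](1) P2=[2,0,0,2,1,9](4)

Answer: 1 4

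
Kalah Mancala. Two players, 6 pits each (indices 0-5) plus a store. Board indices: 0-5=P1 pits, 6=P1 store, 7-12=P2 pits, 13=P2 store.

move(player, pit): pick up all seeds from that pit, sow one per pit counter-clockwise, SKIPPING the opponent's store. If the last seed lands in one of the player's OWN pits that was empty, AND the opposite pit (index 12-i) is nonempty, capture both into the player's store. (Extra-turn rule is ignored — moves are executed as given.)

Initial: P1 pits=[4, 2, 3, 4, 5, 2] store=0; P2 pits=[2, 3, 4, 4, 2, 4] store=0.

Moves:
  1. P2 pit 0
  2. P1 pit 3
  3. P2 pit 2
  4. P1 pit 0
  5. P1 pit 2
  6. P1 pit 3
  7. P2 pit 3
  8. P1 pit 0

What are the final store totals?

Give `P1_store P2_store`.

Move 1: P2 pit0 -> P1=[4,2,3,4,5,2](0) P2=[0,4,5,4,2,4](0)
Move 2: P1 pit3 -> P1=[4,2,3,0,6,3](1) P2=[1,4,5,4,2,4](0)
Move 3: P2 pit2 -> P1=[5,2,3,0,6,3](1) P2=[1,4,0,5,3,5](1)
Move 4: P1 pit0 -> P1=[0,3,4,1,7,4](1) P2=[1,4,0,5,3,5](1)
Move 5: P1 pit2 -> P1=[0,3,0,2,8,5](2) P2=[1,4,0,5,3,5](1)
Move 6: P1 pit3 -> P1=[0,3,0,0,9,6](2) P2=[1,4,0,5,3,5](1)
Move 7: P2 pit3 -> P1=[1,4,0,0,9,6](2) P2=[1,4,0,0,4,6](2)
Move 8: P1 pit0 -> P1=[0,5,0,0,9,6](2) P2=[1,4,0,0,4,6](2)

Answer: 2 2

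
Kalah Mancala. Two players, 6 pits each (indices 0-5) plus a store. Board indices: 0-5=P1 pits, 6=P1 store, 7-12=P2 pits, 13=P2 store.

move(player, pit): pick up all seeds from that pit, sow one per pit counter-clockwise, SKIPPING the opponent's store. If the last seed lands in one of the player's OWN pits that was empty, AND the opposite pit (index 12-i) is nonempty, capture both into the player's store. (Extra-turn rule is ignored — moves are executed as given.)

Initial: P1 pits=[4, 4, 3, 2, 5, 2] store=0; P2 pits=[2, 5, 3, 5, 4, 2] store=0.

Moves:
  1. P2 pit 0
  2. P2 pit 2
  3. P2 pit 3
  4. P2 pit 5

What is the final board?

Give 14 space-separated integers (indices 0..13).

Move 1: P2 pit0 -> P1=[4,4,3,2,5,2](0) P2=[0,6,4,5,4,2](0)
Move 2: P2 pit2 -> P1=[4,4,3,2,5,2](0) P2=[0,6,0,6,5,3](1)
Move 3: P2 pit3 -> P1=[5,5,4,2,5,2](0) P2=[0,6,0,0,6,4](2)
Move 4: P2 pit5 -> P1=[6,6,5,2,5,2](0) P2=[0,6,0,0,6,0](3)

Answer: 6 6 5 2 5 2 0 0 6 0 0 6 0 3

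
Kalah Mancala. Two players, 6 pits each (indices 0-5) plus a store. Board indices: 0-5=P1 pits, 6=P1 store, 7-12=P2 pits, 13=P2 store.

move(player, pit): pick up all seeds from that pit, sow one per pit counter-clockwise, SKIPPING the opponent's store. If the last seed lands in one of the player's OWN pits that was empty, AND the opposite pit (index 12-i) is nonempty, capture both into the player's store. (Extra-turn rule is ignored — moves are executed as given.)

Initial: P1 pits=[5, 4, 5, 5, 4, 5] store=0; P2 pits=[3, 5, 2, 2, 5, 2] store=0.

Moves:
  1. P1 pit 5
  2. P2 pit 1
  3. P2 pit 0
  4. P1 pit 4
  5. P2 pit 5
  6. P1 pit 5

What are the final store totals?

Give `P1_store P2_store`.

Answer: 3 2

Derivation:
Move 1: P1 pit5 -> P1=[5,4,5,5,4,0](1) P2=[4,6,3,3,5,2](0)
Move 2: P2 pit1 -> P1=[6,4,5,5,4,0](1) P2=[4,0,4,4,6,3](1)
Move 3: P2 pit0 -> P1=[6,4,5,5,4,0](1) P2=[0,1,5,5,7,3](1)
Move 4: P1 pit4 -> P1=[6,4,5,5,0,1](2) P2=[1,2,5,5,7,3](1)
Move 5: P2 pit5 -> P1=[7,5,5,5,0,1](2) P2=[1,2,5,5,7,0](2)
Move 6: P1 pit5 -> P1=[7,5,5,5,0,0](3) P2=[1,2,5,5,7,0](2)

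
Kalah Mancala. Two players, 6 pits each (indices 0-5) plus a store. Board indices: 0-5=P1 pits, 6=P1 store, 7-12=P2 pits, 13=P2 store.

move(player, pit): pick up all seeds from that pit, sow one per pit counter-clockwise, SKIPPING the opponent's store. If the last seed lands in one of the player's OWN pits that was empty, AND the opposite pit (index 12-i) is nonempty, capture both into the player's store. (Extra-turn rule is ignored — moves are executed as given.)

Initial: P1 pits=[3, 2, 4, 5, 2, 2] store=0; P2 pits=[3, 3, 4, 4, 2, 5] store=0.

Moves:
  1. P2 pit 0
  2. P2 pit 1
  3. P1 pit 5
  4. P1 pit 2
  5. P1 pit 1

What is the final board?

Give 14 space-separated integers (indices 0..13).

Answer: 3 0 1 7 3 1 2 1 0 6 6 3 6 0

Derivation:
Move 1: P2 pit0 -> P1=[3,2,4,5,2,2](0) P2=[0,4,5,5,2,5](0)
Move 2: P2 pit1 -> P1=[3,2,4,5,2,2](0) P2=[0,0,6,6,3,6](0)
Move 3: P1 pit5 -> P1=[3,2,4,5,2,0](1) P2=[1,0,6,6,3,6](0)
Move 4: P1 pit2 -> P1=[3,2,0,6,3,1](2) P2=[1,0,6,6,3,6](0)
Move 5: P1 pit1 -> P1=[3,0,1,7,3,1](2) P2=[1,0,6,6,3,6](0)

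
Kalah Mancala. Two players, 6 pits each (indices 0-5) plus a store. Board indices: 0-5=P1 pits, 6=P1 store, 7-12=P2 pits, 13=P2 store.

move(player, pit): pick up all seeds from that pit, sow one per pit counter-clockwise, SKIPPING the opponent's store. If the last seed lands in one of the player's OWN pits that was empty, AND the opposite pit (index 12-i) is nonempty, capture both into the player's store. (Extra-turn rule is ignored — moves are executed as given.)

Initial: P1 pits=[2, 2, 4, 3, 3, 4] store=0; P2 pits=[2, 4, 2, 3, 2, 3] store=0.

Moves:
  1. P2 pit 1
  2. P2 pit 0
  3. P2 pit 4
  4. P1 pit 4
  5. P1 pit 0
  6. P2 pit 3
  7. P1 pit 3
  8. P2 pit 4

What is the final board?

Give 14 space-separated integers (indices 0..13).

Move 1: P2 pit1 -> P1=[2,2,4,3,3,4](0) P2=[2,0,3,4,3,4](0)
Move 2: P2 pit0 -> P1=[2,2,4,3,3,4](0) P2=[0,1,4,4,3,4](0)
Move 3: P2 pit4 -> P1=[3,2,4,3,3,4](0) P2=[0,1,4,4,0,5](1)
Move 4: P1 pit4 -> P1=[3,2,4,3,0,5](1) P2=[1,1,4,4,0,5](1)
Move 5: P1 pit0 -> P1=[0,3,5,4,0,5](1) P2=[1,1,4,4,0,5](1)
Move 6: P2 pit3 -> P1=[1,3,5,4,0,5](1) P2=[1,1,4,0,1,6](2)
Move 7: P1 pit3 -> P1=[1,3,5,0,1,6](2) P2=[2,1,4,0,1,6](2)
Move 8: P2 pit4 -> P1=[1,3,5,0,1,6](2) P2=[2,1,4,0,0,7](2)

Answer: 1 3 5 0 1 6 2 2 1 4 0 0 7 2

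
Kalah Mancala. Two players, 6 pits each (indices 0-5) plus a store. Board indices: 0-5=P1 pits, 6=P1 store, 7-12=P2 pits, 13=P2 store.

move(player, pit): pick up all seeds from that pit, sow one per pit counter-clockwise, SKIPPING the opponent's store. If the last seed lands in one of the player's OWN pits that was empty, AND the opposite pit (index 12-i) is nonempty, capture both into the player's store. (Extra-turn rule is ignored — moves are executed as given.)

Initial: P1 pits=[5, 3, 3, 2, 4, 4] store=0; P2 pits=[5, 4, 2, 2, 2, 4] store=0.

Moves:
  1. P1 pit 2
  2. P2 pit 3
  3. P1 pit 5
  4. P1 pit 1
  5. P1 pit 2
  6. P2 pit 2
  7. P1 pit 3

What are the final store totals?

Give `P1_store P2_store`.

Move 1: P1 pit2 -> P1=[5,3,0,3,5,5](0) P2=[5,4,2,2,2,4](0)
Move 2: P2 pit3 -> P1=[5,3,0,3,5,5](0) P2=[5,4,2,0,3,5](0)
Move 3: P1 pit5 -> P1=[5,3,0,3,5,0](1) P2=[6,5,3,1,3,5](0)
Move 4: P1 pit1 -> P1=[5,0,1,4,6,0](1) P2=[6,5,3,1,3,5](0)
Move 5: P1 pit2 -> P1=[5,0,0,5,6,0](1) P2=[6,5,3,1,3,5](0)
Move 6: P2 pit2 -> P1=[5,0,0,5,6,0](1) P2=[6,5,0,2,4,6](0)
Move 7: P1 pit3 -> P1=[5,0,0,0,7,1](2) P2=[7,6,0,2,4,6](0)

Answer: 2 0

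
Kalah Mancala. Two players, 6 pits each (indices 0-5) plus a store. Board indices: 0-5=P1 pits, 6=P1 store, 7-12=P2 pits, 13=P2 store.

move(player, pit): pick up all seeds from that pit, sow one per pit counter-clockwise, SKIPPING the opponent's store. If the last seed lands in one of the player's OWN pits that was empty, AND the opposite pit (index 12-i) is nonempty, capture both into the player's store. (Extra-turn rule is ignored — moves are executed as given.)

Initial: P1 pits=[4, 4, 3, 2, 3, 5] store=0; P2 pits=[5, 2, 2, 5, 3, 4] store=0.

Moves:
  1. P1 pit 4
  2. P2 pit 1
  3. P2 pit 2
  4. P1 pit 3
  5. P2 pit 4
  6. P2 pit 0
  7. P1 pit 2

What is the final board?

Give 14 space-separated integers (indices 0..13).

Move 1: P1 pit4 -> P1=[4,4,3,2,0,6](1) P2=[6,2,2,5,3,4](0)
Move 2: P2 pit1 -> P1=[4,4,3,2,0,6](1) P2=[6,0,3,6,3,4](0)
Move 3: P2 pit2 -> P1=[4,4,3,2,0,6](1) P2=[6,0,0,7,4,5](0)
Move 4: P1 pit3 -> P1=[4,4,3,0,1,7](1) P2=[6,0,0,7,4,5](0)
Move 5: P2 pit4 -> P1=[5,5,3,0,1,7](1) P2=[6,0,0,7,0,6](1)
Move 6: P2 pit0 -> P1=[5,5,3,0,1,7](1) P2=[0,1,1,8,1,7](2)
Move 7: P1 pit2 -> P1=[5,5,0,1,2,8](1) P2=[0,1,1,8,1,7](2)

Answer: 5 5 0 1 2 8 1 0 1 1 8 1 7 2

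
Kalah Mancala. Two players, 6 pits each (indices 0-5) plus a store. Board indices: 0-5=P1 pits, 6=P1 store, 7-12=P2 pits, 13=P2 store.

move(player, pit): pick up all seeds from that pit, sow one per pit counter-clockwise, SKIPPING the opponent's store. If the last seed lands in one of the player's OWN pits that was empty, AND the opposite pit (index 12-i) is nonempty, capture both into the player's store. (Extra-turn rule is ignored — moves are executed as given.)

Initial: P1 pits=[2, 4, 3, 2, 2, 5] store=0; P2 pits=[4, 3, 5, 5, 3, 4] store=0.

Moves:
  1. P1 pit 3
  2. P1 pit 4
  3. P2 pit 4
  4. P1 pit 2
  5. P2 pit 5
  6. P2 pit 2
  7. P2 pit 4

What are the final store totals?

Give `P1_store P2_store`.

Move 1: P1 pit3 -> P1=[2,4,3,0,3,6](0) P2=[4,3,5,5,3,4](0)
Move 2: P1 pit4 -> P1=[2,4,3,0,0,7](1) P2=[5,3,5,5,3,4](0)
Move 3: P2 pit4 -> P1=[3,4,3,0,0,7](1) P2=[5,3,5,5,0,5](1)
Move 4: P1 pit2 -> P1=[3,4,0,1,1,8](1) P2=[5,3,5,5,0,5](1)
Move 5: P2 pit5 -> P1=[4,5,1,2,1,8](1) P2=[5,3,5,5,0,0](2)
Move 6: P2 pit2 -> P1=[5,5,1,2,1,8](1) P2=[5,3,0,6,1,1](3)
Move 7: P2 pit4 -> P1=[5,5,1,2,1,8](1) P2=[5,3,0,6,0,2](3)

Answer: 1 3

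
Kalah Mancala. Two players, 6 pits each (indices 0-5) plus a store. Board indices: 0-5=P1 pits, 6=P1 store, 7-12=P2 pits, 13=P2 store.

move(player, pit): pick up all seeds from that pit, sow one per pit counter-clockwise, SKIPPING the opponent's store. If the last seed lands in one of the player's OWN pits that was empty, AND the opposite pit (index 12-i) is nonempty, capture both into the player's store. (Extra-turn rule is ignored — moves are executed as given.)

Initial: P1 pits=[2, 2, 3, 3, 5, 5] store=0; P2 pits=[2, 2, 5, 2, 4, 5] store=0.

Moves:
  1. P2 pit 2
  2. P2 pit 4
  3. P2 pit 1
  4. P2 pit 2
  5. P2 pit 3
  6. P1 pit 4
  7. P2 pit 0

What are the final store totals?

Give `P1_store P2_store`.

Move 1: P2 pit2 -> P1=[3,2,3,3,5,5](0) P2=[2,2,0,3,5,6](1)
Move 2: P2 pit4 -> P1=[4,3,4,3,5,5](0) P2=[2,2,0,3,0,7](2)
Move 3: P2 pit1 -> P1=[4,3,4,3,5,5](0) P2=[2,0,1,4,0,7](2)
Move 4: P2 pit2 -> P1=[4,3,4,3,5,5](0) P2=[2,0,0,5,0,7](2)
Move 5: P2 pit3 -> P1=[5,4,4,3,5,5](0) P2=[2,0,0,0,1,8](3)
Move 6: P1 pit4 -> P1=[5,4,4,3,0,6](1) P2=[3,1,1,0,1,8](3)
Move 7: P2 pit0 -> P1=[5,4,0,3,0,6](1) P2=[0,2,2,0,1,8](8)

Answer: 1 8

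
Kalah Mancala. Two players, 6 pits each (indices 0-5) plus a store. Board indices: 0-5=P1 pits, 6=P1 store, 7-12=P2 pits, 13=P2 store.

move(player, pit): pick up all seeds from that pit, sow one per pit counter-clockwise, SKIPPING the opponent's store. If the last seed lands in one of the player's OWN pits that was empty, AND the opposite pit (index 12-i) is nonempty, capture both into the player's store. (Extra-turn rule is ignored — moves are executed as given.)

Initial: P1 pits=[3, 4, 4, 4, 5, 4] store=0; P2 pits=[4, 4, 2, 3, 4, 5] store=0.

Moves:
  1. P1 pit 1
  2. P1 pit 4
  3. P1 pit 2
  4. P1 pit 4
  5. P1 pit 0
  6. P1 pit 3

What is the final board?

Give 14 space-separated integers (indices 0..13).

Answer: 0 1 1 0 1 9 3 7 6 4 5 4 5 0

Derivation:
Move 1: P1 pit1 -> P1=[3,0,5,5,6,5](0) P2=[4,4,2,3,4,5](0)
Move 2: P1 pit4 -> P1=[3,0,5,5,0,6](1) P2=[5,5,3,4,4,5](0)
Move 3: P1 pit2 -> P1=[3,0,0,6,1,7](2) P2=[6,5,3,4,4,5](0)
Move 4: P1 pit4 -> P1=[3,0,0,6,0,8](2) P2=[6,5,3,4,4,5](0)
Move 5: P1 pit0 -> P1=[0,1,1,7,0,8](2) P2=[6,5,3,4,4,5](0)
Move 6: P1 pit3 -> P1=[0,1,1,0,1,9](3) P2=[7,6,4,5,4,5](0)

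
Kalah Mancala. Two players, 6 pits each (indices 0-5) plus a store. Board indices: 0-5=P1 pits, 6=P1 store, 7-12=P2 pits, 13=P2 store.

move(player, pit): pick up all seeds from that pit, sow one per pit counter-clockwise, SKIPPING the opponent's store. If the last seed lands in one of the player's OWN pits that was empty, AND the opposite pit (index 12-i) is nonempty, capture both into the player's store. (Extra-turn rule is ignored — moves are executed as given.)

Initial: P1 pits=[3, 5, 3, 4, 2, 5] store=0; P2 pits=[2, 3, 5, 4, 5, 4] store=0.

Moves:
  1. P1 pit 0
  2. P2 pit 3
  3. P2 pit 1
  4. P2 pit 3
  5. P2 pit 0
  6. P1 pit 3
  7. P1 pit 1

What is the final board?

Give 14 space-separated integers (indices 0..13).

Answer: 1 0 5 1 4 7 2 2 2 7 0 8 5 1

Derivation:
Move 1: P1 pit0 -> P1=[0,6,4,5,2,5](0) P2=[2,3,5,4,5,4](0)
Move 2: P2 pit3 -> P1=[1,6,4,5,2,5](0) P2=[2,3,5,0,6,5](1)
Move 3: P2 pit1 -> P1=[1,6,4,5,2,5](0) P2=[2,0,6,1,7,5](1)
Move 4: P2 pit3 -> P1=[1,6,4,5,2,5](0) P2=[2,0,6,0,8,5](1)
Move 5: P2 pit0 -> P1=[1,6,4,5,2,5](0) P2=[0,1,7,0,8,5](1)
Move 6: P1 pit3 -> P1=[1,6,4,0,3,6](1) P2=[1,2,7,0,8,5](1)
Move 7: P1 pit1 -> P1=[1,0,5,1,4,7](2) P2=[2,2,7,0,8,5](1)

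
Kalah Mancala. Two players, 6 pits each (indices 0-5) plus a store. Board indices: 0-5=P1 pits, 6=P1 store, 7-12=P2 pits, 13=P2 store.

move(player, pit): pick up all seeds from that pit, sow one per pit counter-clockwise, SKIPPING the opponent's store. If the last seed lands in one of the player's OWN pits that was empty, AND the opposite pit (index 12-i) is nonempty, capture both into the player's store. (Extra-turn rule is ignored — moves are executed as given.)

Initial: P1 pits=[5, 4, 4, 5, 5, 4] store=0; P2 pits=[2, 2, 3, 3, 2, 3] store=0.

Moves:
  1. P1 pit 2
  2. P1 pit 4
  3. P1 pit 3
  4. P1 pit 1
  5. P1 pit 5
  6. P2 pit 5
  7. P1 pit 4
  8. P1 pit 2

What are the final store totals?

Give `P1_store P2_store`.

Move 1: P1 pit2 -> P1=[5,4,0,6,6,5](1) P2=[2,2,3,3,2,3](0)
Move 2: P1 pit4 -> P1=[5,4,0,6,0,6](2) P2=[3,3,4,4,2,3](0)
Move 3: P1 pit3 -> P1=[5,4,0,0,1,7](3) P2=[4,4,5,4,2,3](0)
Move 4: P1 pit1 -> P1=[5,0,1,1,2,8](3) P2=[4,4,5,4,2,3](0)
Move 5: P1 pit5 -> P1=[6,0,1,1,2,0](4) P2=[5,5,6,5,3,4](0)
Move 6: P2 pit5 -> P1=[7,1,2,1,2,0](4) P2=[5,5,6,5,3,0](1)
Move 7: P1 pit4 -> P1=[7,1,2,1,0,1](5) P2=[5,5,6,5,3,0](1)
Move 8: P1 pit2 -> P1=[7,1,0,2,0,1](11) P2=[5,0,6,5,3,0](1)

Answer: 11 1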